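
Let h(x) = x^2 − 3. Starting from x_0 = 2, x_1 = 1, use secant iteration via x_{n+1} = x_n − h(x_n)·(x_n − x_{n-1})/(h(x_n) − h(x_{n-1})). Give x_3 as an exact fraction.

7/4

h(2) = 1, h(1) = −2. x_2 = 1 − (−2)·(1 − 2)/((−2) − 1) = 5/3.
h(1) = −2, h(5/3) = −2/9. x_3 = (5/3) − (−2/9)·((5/3) − 1)/((−2/9) − (−2)) = 7/4.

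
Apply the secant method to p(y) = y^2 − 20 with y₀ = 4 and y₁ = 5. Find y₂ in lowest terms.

p(4) = −4, p(5) = 5. y₂ = 5 − 5·(5 − 4)/(5 − (−4)) = 40/9.

40/9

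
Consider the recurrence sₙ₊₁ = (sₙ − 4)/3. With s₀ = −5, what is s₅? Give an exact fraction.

−163/81

s₁ = ((−5) − 4)/3 = −3.
s₂ = ((−3) − 4)/3 = −7/3.
s₃ = ((−7/3) − 4)/3 = −19/9.
s₄ = ((−19/9) − 4)/3 = −55/27.
s₅ = ((−55/27) − 4)/3 = −163/81.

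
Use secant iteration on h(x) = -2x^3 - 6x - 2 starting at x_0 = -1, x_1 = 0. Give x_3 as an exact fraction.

h(-1) = 6, h(0) = -2. x_2 = 0 - (-2)·(0 - (-1))/((-2) - 6) = -1/4.
h(0) = -2, h(-1/4) = -15/32. x_3 = (-1/4) - (-15/32)·((-1/4) - 0)/((-15/32) - (-2)) = -16/49.

-16/49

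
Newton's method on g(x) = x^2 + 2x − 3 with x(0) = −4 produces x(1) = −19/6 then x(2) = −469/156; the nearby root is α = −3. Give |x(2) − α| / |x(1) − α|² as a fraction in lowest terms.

x(1) − α = −19/6 − (−3) = −19/6 + 3 = −1/6, so |x(1) − α| = 1/6.
x(2) − α = −469/156 − (−3) = −469/156 + 3 = −1/156, so |x(2) − α| = 1/156.
|x(1) − α|² = 1/36.
Ratio = (1/156) / (1/36) = 3/13.

3/13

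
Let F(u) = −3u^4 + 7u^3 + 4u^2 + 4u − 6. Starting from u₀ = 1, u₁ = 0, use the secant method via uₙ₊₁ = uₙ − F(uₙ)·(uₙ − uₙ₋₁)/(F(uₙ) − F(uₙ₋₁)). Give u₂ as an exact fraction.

F(1) = 6, F(0) = −6. u₂ = 0 − (−6)·(0 − 1)/((−6) − 6) = 1/2.

1/2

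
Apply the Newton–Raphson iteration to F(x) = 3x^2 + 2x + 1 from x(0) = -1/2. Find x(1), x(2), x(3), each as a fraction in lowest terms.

x(1) = 1/4, x(2) = -13/56, x(3) = -2629/1904

F'(x) = 6x + 2.
F(-1/2) = 3/4, F'(-1/2) = -1, so x(1) = (-1/2) - (3/4)/(-1) = 1/4.
F(1/4) = 27/16, F'(1/4) = 7/2, so x(2) = (1/4) - (27/16)/(7/2) = -13/56.
F(-13/56) = 2187/3136, F'(-13/56) = 17/28, so x(3) = (-13/56) - (2187/3136)/(17/28) = -2629/1904.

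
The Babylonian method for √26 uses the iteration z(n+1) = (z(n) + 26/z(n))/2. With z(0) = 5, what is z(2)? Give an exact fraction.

z(1) = (5 + 26/5)/2 = 51/10.
z(2) = (51/10 + 26/(51/10))/2 = 5201/1020.

5201/1020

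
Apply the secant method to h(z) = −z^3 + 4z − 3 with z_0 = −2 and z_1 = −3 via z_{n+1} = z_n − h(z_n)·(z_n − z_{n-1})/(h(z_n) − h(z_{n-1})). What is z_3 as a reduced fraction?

−311/137

h(−2) = −3, h(−3) = 12. z_2 = (−3) − 12·((−3) − (−2))/(12 − (−3)) = −11/5.
h(−3) = 12, h(−11/5) = −144/125. z_3 = (−11/5) − (−144/125)·((−11/5) − (−3))/((−144/125) − 12) = −311/137.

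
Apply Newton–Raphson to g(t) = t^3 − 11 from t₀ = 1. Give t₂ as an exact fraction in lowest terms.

4691/1521

g'(t) = 3t^2.
g(1) = −10, g'(1) = 3, so t₁ = 1 − (−10)/3 = 13/3.
g(13/3) = 1900/27, g'(13/3) = 169/3, so t₂ = (13/3) − (1900/27)/(169/3) = 4691/1521.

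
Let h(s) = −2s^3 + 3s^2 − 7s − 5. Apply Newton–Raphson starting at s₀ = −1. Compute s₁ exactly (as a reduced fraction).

h'(s) = −6s^2 + 6s − 7.
h(−1) = 7, h'(−1) = −19, so s₁ = (−1) − 7/(−19) = −12/19.

−12/19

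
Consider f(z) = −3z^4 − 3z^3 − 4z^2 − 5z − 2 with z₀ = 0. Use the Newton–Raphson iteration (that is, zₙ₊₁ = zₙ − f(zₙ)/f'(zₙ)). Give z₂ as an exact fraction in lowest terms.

−946/1545

f'(z) = −12z^3 − 9z^2 − 8z − 5.
f(0) = −2, f'(0) = −5, so z₁ = 0 − (−2)/(−5) = −2/5.
f(−2/5) = −328/625, f'(−2/5) = −309/125, so z₂ = (−2/5) − (−328/625)/(−309/125) = −946/1545.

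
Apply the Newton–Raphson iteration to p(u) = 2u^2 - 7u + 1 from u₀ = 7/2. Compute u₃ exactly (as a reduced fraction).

p'(u) = 4u - 7.
p(7/2) = 1, p'(7/2) = 7, so u₁ = (7/2) - 1/7 = 47/14.
p(47/14) = 2/49, p'(47/14) = 45/7, so u₂ = (47/14) - (2/49)/(45/7) = 2111/630.
p(2111/630) = 8/99225, p'(2111/630) = 2017/315, so u₃ = (2111/630) - (8/99225)/(2017/315) = 4257871/1270710.

4257871/1270710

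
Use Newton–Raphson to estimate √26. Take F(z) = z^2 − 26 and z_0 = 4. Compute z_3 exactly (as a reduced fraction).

F'(z) = 2z.
F(4) = −10, F'(4) = 8, so z_1 = 4 − (−10)/8 = 21/4.
F(21/4) = 25/16, F'(21/4) = 21/2, so z_2 = (21/4) − (25/16)/(21/2) = 857/168.
F(857/168) = 625/28224, F'(857/168) = 857/84, so z_3 = (857/168) − (625/28224)/(857/84) = 1468273/287952.

1468273/287952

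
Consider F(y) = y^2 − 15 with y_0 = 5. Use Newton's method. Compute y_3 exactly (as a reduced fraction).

1921/496

F'(y) = 2y.
F(5) = 10, F'(5) = 10, so y_1 = 5 − 10/10 = 4.
F(4) = 1, F'(4) = 8, so y_2 = 4 − 1/8 = 31/8.
F(31/8) = 1/64, F'(31/8) = 31/4, so y_3 = (31/8) − (1/64)/(31/4) = 1921/496.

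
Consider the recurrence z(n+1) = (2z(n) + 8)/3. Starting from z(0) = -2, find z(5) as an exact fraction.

1624/243

z(1) = (2·(-2) + 8)/3 = 4/3.
z(2) = (2·(4/3) + 8)/3 = 32/9.
z(3) = (2·(32/9) + 8)/3 = 136/27.
z(4) = (2·(136/27) + 8)/3 = 488/81.
z(5) = (2·(488/81) + 8)/3 = 1624/243.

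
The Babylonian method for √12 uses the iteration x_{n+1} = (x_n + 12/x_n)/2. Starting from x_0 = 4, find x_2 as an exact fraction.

97/28

x_1 = (4 + 12/4)/2 = 7/2.
x_2 = (7/2 + 12/(7/2))/2 = 97/28.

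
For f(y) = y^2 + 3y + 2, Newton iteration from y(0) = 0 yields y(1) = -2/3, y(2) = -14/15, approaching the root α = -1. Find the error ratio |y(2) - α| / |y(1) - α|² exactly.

y(1) - α = -2/3 - (-1) = -2/3 + 1 = 1/3, so |y(1) - α| = 1/3.
y(2) - α = -14/15 - (-1) = -14/15 + 1 = 1/15, so |y(2) - α| = 1/15.
|y(1) - α|² = 1/9.
Ratio = (1/15) / (1/9) = 3/5.

3/5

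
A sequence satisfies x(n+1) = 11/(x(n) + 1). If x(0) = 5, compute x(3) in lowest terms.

187/83

x(1) = 11/(5 + 1) = 11/6.
x(2) = 11/(11/6 + 1) = 66/17.
x(3) = 11/(66/17 + 1) = 187/83.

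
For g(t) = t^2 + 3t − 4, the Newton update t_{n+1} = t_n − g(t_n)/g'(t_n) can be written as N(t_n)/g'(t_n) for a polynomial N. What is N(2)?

8

g'(t) = 2t + 3.
N(t) = t·g'(t) − g(t) = t·(2t + 3) − (t^2 + 3t − 4) = t^2 + 4.
N(2) = 8.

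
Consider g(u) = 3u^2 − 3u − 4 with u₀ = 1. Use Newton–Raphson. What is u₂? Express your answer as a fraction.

g'(u) = 6u − 3.
g(1) = −4, g'(1) = 3, so u₁ = 1 − (−4)/3 = 7/3.
g(7/3) = 16/3, g'(7/3) = 11, so u₂ = (7/3) − (16/3)/11 = 61/33.

61/33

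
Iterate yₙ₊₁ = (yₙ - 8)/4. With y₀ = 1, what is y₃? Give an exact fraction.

y₁ = (1 - 8)/4 = -7/4.
y₂ = ((-7/4) - 8)/4 = -39/16.
y₃ = ((-39/16) - 8)/4 = -167/64.

-167/64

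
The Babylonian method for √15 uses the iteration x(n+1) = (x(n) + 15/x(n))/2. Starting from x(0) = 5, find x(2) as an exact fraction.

31/8

x(1) = (5 + 15/5)/2 = 4.
x(2) = (4 + 15/4)/2 = 31/8.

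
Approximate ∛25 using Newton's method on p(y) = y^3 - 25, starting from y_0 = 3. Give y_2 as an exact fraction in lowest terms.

1478153/505521

p'(y) = 3y^2.
p(3) = 2, p'(3) = 27, so y_1 = 3 - 2/27 = 79/27.
p(79/27) = 964/19683, p'(79/27) = 6241/243, so y_2 = (79/27) - (964/19683)/(6241/243) = 1478153/505521.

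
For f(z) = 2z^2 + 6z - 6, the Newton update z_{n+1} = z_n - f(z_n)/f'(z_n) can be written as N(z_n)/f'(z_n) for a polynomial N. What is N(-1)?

8

f'(z) = 4z + 6.
N(z) = z·f'(z) - f(z) = z·(4z + 6) - (2z^2 + 6z - 6) = 2z^2 + 6.
N(-1) = 8.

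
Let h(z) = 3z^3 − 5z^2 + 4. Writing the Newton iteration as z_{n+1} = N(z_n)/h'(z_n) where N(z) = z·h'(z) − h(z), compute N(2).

h'(z) = 9z^2 − 10z.
N(z) = z·h'(z) − h(z) = z·(9z^2 − 10z) − (3z^3 − 5z^2 + 4) = 6z^3 − 5z^2 − 4.
N(2) = 24.

24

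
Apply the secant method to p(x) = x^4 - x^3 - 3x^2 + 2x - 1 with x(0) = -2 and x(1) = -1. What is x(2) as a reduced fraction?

p(-2) = 7, p(-1) = -4. x(2) = (-1) - (-4)·((-1) - (-2))/((-4) - 7) = -15/11.

-15/11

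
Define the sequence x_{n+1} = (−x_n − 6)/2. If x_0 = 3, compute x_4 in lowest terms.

−27/16

x_1 = (−3 − 6)/2 = −9/2.
x_2 = (−(−9/2) − 6)/2 = −3/4.
x_3 = (−(−3/4) − 6)/2 = −21/8.
x_4 = (−(−21/8) − 6)/2 = −27/16.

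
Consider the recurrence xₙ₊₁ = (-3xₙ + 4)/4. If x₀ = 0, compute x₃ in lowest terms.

x₁ = (-3·0 + 4)/4 = 1.
x₂ = (-3·1 + 4)/4 = 1/4.
x₃ = (-3·(1/4) + 4)/4 = 13/16.

13/16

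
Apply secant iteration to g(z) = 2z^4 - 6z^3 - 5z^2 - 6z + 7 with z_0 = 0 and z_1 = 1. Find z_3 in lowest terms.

g(0) = 7, g(1) = -8. z_2 = 1 - (-8)·(1 - 0)/((-8) - 7) = 7/15.
g(1) = -8, g(7/15) = 131432/50625. z_3 = (7/15) - (131432/50625)·((7/15) - 1)/((131432/50625) - (-8)) = 20027/33527.

20027/33527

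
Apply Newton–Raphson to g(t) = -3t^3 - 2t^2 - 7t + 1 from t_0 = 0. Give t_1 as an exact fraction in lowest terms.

1/7

g'(t) = -9t^2 - 4t - 7.
g(0) = 1, g'(0) = -7, so t_1 = 0 - 1/(-7) = 1/7.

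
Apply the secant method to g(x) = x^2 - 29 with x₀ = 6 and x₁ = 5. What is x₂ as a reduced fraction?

59/11

g(6) = 7, g(5) = -4. x₂ = 5 - (-4)·(5 - 6)/((-4) - 7) = 59/11.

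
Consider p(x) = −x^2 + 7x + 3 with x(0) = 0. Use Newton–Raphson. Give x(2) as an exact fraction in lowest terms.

p'(x) = −2x + 7.
p(0) = 3, p'(0) = 7, so x(1) = 0 − 3/7 = −3/7.
p(−3/7) = −9/49, p'(−3/7) = 55/7, so x(2) = (−3/7) − (−9/49)/(55/7) = −156/385.

−156/385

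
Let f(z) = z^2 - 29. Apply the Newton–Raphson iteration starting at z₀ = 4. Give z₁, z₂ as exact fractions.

f'(z) = 2z.
f(4) = -13, f'(4) = 8, so z₁ = 4 - (-13)/8 = 45/8.
f(45/8) = 169/64, f'(45/8) = 45/4, so z₂ = (45/8) - (169/64)/(45/4) = 3881/720.

z₁ = 45/8, z₂ = 3881/720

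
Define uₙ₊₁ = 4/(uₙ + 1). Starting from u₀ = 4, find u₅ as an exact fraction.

u₁ = 4/(4 + 1) = 4/5.
u₂ = 4/(4/5 + 1) = 20/9.
u₃ = 4/(20/9 + 1) = 36/29.
u₄ = 4/(36/29 + 1) = 116/65.
u₅ = 4/(116/65 + 1) = 260/181.

260/181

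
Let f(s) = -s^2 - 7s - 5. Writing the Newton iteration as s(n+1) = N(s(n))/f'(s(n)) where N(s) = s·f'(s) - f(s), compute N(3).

f'(s) = -2s - 7.
N(s) = s·f'(s) - f(s) = s·(-2s - 7) - (-s^2 - 7s - 5) = -s^2 + 5.
N(3) = -4.

-4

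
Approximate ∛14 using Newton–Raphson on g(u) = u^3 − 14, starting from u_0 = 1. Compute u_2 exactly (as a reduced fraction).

4285/1152

g'(u) = 3u^2.
g(1) = −13, g'(1) = 3, so u_1 = 1 − (−13)/3 = 16/3.
g(16/3) = 3718/27, g'(16/3) = 256/3, so u_2 = (16/3) − (3718/27)/(256/3) = 4285/1152.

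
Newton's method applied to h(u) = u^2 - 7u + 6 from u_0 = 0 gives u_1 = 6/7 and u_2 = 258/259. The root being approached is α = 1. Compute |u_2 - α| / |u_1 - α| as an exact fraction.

u_1 - α = 6/7 - 1 = -1/7, so |u_1 - α| = 1/7.
u_2 - α = 258/259 - 1 = -1/259, so |u_2 - α| = 1/259.
Ratio = (1/259) / (1/7) = 1/37.

1/37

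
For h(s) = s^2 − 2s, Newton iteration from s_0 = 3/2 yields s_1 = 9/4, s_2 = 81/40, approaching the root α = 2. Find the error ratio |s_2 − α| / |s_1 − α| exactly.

1/10

s_1 − α = 9/4 − 2 = 1/4, so |s_1 − α| = 1/4.
s_2 − α = 81/40 − 2 = 1/40, so |s_2 − α| = 1/40.
Ratio = (1/40) / (1/4) = 1/10.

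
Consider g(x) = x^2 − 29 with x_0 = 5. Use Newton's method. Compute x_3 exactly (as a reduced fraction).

g'(x) = 2x.
g(5) = −4, g'(5) = 10, so x_1 = 5 − (−4)/10 = 27/5.
g(27/5) = 4/25, g'(27/5) = 54/5, so x_2 = (27/5) − (4/25)/(54/5) = 727/135.
g(727/135) = 4/18225, g'(727/135) = 1454/135, so x_3 = (727/135) − (4/18225)/(1454/135) = 528527/98145.

528527/98145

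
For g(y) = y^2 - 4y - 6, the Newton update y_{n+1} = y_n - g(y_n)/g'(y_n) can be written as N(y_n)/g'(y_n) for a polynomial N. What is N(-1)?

g'(y) = 2y - 4.
N(y) = y·g'(y) - g(y) = y·(2y - 4) - (y^2 - 4y - 6) = y^2 + 6.
N(-1) = 7.

7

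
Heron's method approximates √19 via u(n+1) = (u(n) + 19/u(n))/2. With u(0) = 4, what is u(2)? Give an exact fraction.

u(1) = (4 + 19/4)/2 = 35/8.
u(2) = (35/8 + 19/(35/8))/2 = 2441/560.

2441/560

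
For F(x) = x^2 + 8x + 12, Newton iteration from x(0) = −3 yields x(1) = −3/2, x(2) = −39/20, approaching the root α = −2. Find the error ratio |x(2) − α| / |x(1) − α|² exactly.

1/5

x(1) − α = −3/2 − (−2) = −3/2 + 2 = 1/2, so |x(1) − α| = 1/2.
x(2) − α = −39/20 − (−2) = −39/20 + 2 = 1/20, so |x(2) − α| = 1/20.
|x(1) − α|² = 1/4.
Ratio = (1/20) / (1/4) = 1/5.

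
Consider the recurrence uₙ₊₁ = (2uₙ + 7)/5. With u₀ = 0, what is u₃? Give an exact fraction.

u₁ = (2·0 + 7)/5 = 7/5.
u₂ = (2·(7/5) + 7)/5 = 49/25.
u₃ = (2·(49/25) + 7)/5 = 273/125.

273/125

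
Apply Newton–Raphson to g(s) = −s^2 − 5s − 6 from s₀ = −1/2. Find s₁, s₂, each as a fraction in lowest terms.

s₁ = −23/16, s₂ = −1007/544

g'(s) = −2s − 5.
g(−1/2) = −15/4, g'(−1/2) = −4, so s₁ = (−1/2) − (−15/4)/(−4) = −23/16.
g(−23/16) = −225/256, g'(−23/16) = −17/8, so s₂ = (−23/16) − (−225/256)/(−17/8) = −1007/544.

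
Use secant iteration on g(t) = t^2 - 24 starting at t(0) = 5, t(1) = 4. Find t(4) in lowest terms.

g(5) = 1, g(4) = -8. t(2) = 4 - (-8)·(4 - 5)/((-8) - 1) = 44/9.
g(4) = -8, g(44/9) = -8/81. t(3) = (44/9) - (-8/81)·((44/9) - 4)/((-8/81) - (-8)) = 49/10.
g(44/9) = -8/81, g(49/10) = 1/100. t(4) = (49/10) - (1/100)·((49/10) - (44/9))/((1/100) - (-8/81)) = 4316/881.

4316/881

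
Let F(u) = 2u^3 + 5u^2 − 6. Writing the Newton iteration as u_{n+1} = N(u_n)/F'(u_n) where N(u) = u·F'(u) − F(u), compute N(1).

15

F'(u) = 6u^2 + 10u.
N(u) = u·F'(u) − F(u) = u·(6u^2 + 10u) − (2u^3 + 5u^2 − 6) = 4u^3 + 5u^2 + 6.
N(1) = 15.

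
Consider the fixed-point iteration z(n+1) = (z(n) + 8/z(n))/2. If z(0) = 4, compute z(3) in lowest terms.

z(1) = (4 + 8/4)/2 = 3.
z(2) = (3 + 8/3)/2 = 17/6.
z(3) = (17/6 + 8/(17/6))/2 = 577/204.

577/204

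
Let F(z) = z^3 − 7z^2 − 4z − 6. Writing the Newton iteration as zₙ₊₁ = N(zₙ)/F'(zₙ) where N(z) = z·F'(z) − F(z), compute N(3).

F'(z) = 3z^2 − 14z − 4.
N(z) = z·F'(z) − F(z) = z·(3z^2 − 14z − 4) − (z^3 − 7z^2 − 4z − 6) = 2z^3 − 7z^2 + 6.
N(3) = −3.

−3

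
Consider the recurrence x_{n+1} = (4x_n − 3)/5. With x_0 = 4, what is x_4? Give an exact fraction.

x_1 = (4·4 − 3)/5 = 13/5.
x_2 = (4·(13/5) − 3)/5 = 37/25.
x_3 = (4·(37/25) − 3)/5 = 73/125.
x_4 = (4·(73/125) − 3)/5 = −83/625.

−83/625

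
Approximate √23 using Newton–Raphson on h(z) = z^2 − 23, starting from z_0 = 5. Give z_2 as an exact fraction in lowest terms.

1151/240

h'(z) = 2z.
h(5) = 2, h'(5) = 10, so z_1 = 5 − 2/10 = 24/5.
h(24/5) = 1/25, h'(24/5) = 48/5, so z_2 = (24/5) − (1/25)/(48/5) = 1151/240.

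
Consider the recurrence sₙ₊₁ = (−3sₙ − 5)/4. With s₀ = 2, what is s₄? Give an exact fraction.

37/256

s₁ = (−3·2 − 5)/4 = −11/4.
s₂ = (−3·(−11/4) − 5)/4 = 13/16.
s₃ = (−3·(13/16) − 5)/4 = −119/64.
s₄ = (−3·(−119/64) − 5)/4 = 37/256.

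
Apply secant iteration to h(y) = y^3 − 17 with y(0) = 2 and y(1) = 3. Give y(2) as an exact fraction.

47/19

h(2) = −9, h(3) = 10. y(2) = 3 − 10·(3 − 2)/(10 − (−9)) = 47/19.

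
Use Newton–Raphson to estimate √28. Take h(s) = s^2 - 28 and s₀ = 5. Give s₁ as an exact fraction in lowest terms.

h'(s) = 2s.
h(5) = -3, h'(5) = 10, so s₁ = 5 - (-3)/10 = 53/10.

53/10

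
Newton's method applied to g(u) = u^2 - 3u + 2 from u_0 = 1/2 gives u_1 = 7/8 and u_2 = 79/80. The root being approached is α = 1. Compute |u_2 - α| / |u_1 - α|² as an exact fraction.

4/5

u_1 - α = 7/8 - 1 = -1/8, so |u_1 - α| = 1/8.
u_2 - α = 79/80 - 1 = -1/80, so |u_2 - α| = 1/80.
|u_1 - α|² = 1/64.
Ratio = (1/80) / (1/64) = 4/5.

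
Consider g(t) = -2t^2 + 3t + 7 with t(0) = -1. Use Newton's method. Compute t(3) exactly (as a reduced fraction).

-1624457/1283583

g'(t) = -4t + 3.
g(-1) = 2, g'(-1) = 7, so t(1) = (-1) - 2/7 = -9/7.
g(-9/7) = -8/49, g'(-9/7) = 57/7, so t(2) = (-9/7) - (-8/49)/(57/7) = -505/399.
g(-505/399) = -128/159201, g'(-505/399) = 3217/399, so t(3) = (-505/399) - (-128/159201)/(3217/399) = -1624457/1283583.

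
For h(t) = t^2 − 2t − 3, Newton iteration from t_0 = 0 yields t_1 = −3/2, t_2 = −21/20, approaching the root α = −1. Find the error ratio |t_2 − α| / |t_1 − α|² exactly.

t_1 − α = −3/2 − (−1) = −3/2 + 1 = −1/2, so |t_1 − α| = 1/2.
t_2 − α = −21/20 − (−1) = −21/20 + 1 = −1/20, so |t_2 − α| = 1/20.
|t_1 − α|² = 1/4.
Ratio = (1/20) / (1/4) = 1/5.

1/5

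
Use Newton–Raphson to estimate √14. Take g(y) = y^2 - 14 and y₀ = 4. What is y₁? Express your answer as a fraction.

15/4

g'(y) = 2y.
g(4) = 2, g'(4) = 8, so y₁ = 4 - 2/8 = 15/4.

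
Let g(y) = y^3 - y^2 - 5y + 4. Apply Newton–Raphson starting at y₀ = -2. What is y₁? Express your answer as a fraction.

g'(y) = 3y^2 - 2y - 5.
g(-2) = 2, g'(-2) = 11, so y₁ = (-2) - 2/11 = -24/11.

-24/11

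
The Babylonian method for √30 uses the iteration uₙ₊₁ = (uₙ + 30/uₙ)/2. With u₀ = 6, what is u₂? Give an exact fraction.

u₁ = (6 + 30/6)/2 = 11/2.
u₂ = (11/2 + 30/(11/2))/2 = 241/44.

241/44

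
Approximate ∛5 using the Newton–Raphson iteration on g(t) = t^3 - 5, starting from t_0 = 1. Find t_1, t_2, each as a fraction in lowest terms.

g'(t) = 3t^2.
g(1) = -4, g'(1) = 3, so t_1 = 1 - (-4)/3 = 7/3.
g(7/3) = 208/27, g'(7/3) = 49/3, so t_2 = (7/3) - (208/27)/(49/3) = 821/441.

t_1 = 7/3, t_2 = 821/441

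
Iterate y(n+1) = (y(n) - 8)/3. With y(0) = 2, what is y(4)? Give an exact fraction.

y(1) = (2 - 8)/3 = -2.
y(2) = ((-2) - 8)/3 = -10/3.
y(3) = ((-10/3) - 8)/3 = -34/9.
y(4) = ((-34/9) - 8)/3 = -106/27.

-106/27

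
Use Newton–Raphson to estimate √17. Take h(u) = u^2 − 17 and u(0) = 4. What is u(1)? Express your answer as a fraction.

33/8

h'(u) = 2u.
h(4) = −1, h'(4) = 8, so u(1) = 4 − (−1)/8 = 33/8.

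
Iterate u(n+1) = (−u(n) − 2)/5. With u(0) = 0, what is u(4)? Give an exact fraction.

u(1) = (−0 − 2)/5 = −2/5.
u(2) = (−(−2/5) − 2)/5 = −8/25.
u(3) = (−(−8/25) − 2)/5 = −42/125.
u(4) = (−(−42/125) − 2)/5 = −208/625.

−208/625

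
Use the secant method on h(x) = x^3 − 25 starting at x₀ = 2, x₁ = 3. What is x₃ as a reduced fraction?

27505/9409

h(2) = −17, h(3) = 2. x₂ = 3 − 2·(3 − 2)/(2 − (−17)) = 55/19.
h(3) = 2, h(55/19) = −5100/6859. x₃ = (55/19) − (−5100/6859)·((55/19) − 3)/((−5100/6859) − 2) = 27505/9409.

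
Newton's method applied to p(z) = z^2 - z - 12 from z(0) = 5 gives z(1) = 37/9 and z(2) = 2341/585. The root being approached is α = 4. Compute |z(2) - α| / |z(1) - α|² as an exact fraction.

z(1) - α = 37/9 - 4 = 1/9, so |z(1) - α| = 1/9.
z(2) - α = 2341/585 - 4 = 1/585, so |z(2) - α| = 1/585.
|z(1) - α|² = 1/81.
Ratio = (1/585) / (1/81) = 9/65.

9/65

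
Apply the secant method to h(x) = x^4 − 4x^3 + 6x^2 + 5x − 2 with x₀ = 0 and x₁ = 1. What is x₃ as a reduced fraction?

55/183

h(0) = −2, h(1) = 6. x₂ = 1 − 6·(1 − 0)/(6 − (−2)) = 1/4.
h(1) = 6, h(1/4) = −111/256. x₃ = (1/4) − (−111/256)·((1/4) − 1)/((−111/256) − 6) = 55/183.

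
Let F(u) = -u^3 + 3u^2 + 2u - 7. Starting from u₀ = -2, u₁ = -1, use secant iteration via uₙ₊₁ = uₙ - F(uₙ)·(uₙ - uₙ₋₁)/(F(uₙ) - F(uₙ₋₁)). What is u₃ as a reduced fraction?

F(-2) = 9, F(-1) = -5. u₂ = (-1) - (-5)·((-1) - (-2))/((-5) - 9) = -19/14.
F(-1) = -5, F(-19/14) = -4635/2744. u₃ = (-19/14) - (-4635/2744)·((-19/14) - (-1))/((-4635/2744) - (-5)) = -2797/1817.

-2797/1817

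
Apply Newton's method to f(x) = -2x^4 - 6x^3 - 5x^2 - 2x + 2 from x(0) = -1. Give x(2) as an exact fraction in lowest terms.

41/100

f'(x) = -8x^3 - 18x^2 - 10x - 2.
f(-1) = 3, f'(-1) = -2, so x(1) = (-1) - 3/(-2) = 1/2.
f(1/2) = -9/8, f'(1/2) = -25/2, so x(2) = (1/2) - (-9/8)/(-25/2) = 41/100.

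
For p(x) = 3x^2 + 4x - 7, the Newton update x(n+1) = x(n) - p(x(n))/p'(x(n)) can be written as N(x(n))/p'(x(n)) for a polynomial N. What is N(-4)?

55

p'(x) = 6x + 4.
N(x) = x·p'(x) - p(x) = x·(6x + 4) - (3x^2 + 4x - 7) = 3x^2 + 7.
N(-4) = 55.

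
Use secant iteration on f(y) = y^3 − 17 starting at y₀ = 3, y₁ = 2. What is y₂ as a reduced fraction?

47/19

f(3) = 10, f(2) = −9. y₂ = 2 − (−9)·(2 − 3)/((−9) − 10) = 47/19.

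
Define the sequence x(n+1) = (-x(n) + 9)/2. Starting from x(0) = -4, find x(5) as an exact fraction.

103/32

x(1) = (-(-4) + 9)/2 = 13/2.
x(2) = (-(13/2) + 9)/2 = 5/4.
x(3) = (-(5/4) + 9)/2 = 31/8.
x(4) = (-(31/8) + 9)/2 = 41/16.
x(5) = (-(41/16) + 9)/2 = 103/32.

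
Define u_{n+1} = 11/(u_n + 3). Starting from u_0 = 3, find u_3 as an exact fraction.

319/153

u_1 = 11/(3 + 3) = 11/6.
u_2 = 11/(11/6 + 3) = 66/29.
u_3 = 11/(66/29 + 3) = 319/153.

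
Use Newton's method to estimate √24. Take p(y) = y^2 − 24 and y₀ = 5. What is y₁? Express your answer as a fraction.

49/10

p'(y) = 2y.
p(5) = 1, p'(5) = 10, so y₁ = 5 − 1/10 = 49/10.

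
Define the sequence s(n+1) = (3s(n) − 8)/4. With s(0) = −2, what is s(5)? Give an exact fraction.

−3367/512

s(1) = (3·(−2) − 8)/4 = −7/2.
s(2) = (3·(−7/2) − 8)/4 = −37/8.
s(3) = (3·(−37/8) − 8)/4 = −175/32.
s(4) = (3·(−175/32) − 8)/4 = −781/128.
s(5) = (3·(−781/128) − 8)/4 = −3367/512.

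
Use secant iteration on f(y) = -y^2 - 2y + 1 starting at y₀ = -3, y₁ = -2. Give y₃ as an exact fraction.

-17/7

f(-3) = -2, f(-2) = 1. y₂ = (-2) - 1·((-2) - (-3))/(1 - (-2)) = -7/3.
f(-2) = 1, f(-7/3) = 2/9. y₃ = (-7/3) - (2/9)·((-7/3) - (-2))/((2/9) - 1) = -17/7.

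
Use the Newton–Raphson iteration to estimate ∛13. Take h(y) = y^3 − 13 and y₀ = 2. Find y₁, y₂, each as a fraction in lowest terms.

h'(y) = 3y^2.
h(2) = −5, h'(2) = 12, so y₁ = 2 − (−5)/12 = 29/12.
h(29/12) = 1925/1728, h'(29/12) = 841/48, so y₂ = (29/12) − (1925/1728)/(841/48) = 35621/15138.

y₁ = 29/12, y₂ = 35621/15138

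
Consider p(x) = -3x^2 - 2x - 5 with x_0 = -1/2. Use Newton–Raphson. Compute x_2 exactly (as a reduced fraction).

787/440

p'(x) = -6x - 2.
p(-1/2) = -19/4, p'(-1/2) = 1, so x_1 = (-1/2) - (-19/4)/1 = 17/4.
p(17/4) = -1083/16, p'(17/4) = -55/2, so x_2 = (17/4) - (-1083/16)/(-55/2) = 787/440.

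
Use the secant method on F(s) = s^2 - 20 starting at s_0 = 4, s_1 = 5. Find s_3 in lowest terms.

F(4) = -4, F(5) = 5. s_2 = 5 - 5·(5 - 4)/(5 - (-4)) = 40/9.
F(5) = 5, F(40/9) = -20/81. s_3 = (40/9) - (-20/81)·((40/9) - 5)/((-20/81) - 5) = 76/17.

76/17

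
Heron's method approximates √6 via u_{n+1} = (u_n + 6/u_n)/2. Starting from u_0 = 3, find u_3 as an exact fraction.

u_1 = (3 + 6/3)/2 = 5/2.
u_2 = (5/2 + 6/(5/2))/2 = 49/20.
u_3 = (49/20 + 6/(49/20))/2 = 4801/1960.

4801/1960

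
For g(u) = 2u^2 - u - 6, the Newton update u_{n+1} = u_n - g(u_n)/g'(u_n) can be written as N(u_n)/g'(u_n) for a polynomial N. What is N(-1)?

g'(u) = 4u - 1.
N(u) = u·g'(u) - g(u) = u·(4u - 1) - (2u^2 - u - 6) = 2u^2 + 6.
N(-1) = 8.

8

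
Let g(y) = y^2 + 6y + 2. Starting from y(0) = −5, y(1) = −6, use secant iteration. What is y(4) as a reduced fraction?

g(−5) = −3, g(−6) = 2. y(2) = (−6) − 2·((−6) − (−5))/(2 − (−3)) = −28/5.
g(−6) = 2, g(−28/5) = −6/25. y(3) = (−28/5) − (−6/25)·((−28/5) − (−6))/((−6/25) − 2) = −79/14.
g(−28/5) = −6/25, g(−79/14) = −3/196. y(4) = (−79/14) − (−3/196)·((−79/14) − (−28/5))/((−3/196) − (−6/25)) = −2072/367.

−2072/367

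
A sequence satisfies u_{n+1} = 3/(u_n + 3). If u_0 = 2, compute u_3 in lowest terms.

18/23

u_1 = 3/(2 + 3) = 3/5.
u_2 = 3/(3/5 + 3) = 5/6.
u_3 = 3/(5/6 + 3) = 18/23.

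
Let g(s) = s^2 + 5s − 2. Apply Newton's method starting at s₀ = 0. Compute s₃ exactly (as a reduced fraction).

44966/120785

g'(s) = 2s + 5.
g(0) = −2, g'(0) = 5, so s₁ = 0 − (−2)/5 = 2/5.
g(2/5) = 4/25, g'(2/5) = 29/5, so s₂ = (2/5) − (4/25)/(29/5) = 54/145.
g(54/145) = 16/21025, g'(54/145) = 833/145, so s₃ = (54/145) − (16/21025)/(833/145) = 44966/120785.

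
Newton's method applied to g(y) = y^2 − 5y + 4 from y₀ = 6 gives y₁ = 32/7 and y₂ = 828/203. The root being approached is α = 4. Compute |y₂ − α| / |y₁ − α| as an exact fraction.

4/29

y₁ − α = 32/7 − 4 = 4/7, so |y₁ − α| = 4/7.
y₂ − α = 828/203 − 4 = 16/203, so |y₂ − α| = 16/203.
Ratio = (16/203) / (4/7) = 4/29.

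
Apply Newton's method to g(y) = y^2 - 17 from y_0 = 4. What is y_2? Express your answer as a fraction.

g'(y) = 2y.
g(4) = -1, g'(4) = 8, so y_1 = 4 - (-1)/8 = 33/8.
g(33/8) = 1/64, g'(33/8) = 33/4, so y_2 = (33/8) - (1/64)/(33/4) = 2177/528.

2177/528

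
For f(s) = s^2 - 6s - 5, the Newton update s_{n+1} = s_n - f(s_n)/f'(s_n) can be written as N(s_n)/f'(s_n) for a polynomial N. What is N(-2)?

9

f'(s) = 2s - 6.
N(s) = s·f'(s) - f(s) = s·(2s - 6) - (s^2 - 6s - 5) = s^2 + 5.
N(-2) = 9.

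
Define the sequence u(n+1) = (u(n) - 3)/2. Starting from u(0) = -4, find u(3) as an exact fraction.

u(1) = ((-4) - 3)/2 = -7/2.
u(2) = ((-7/2) - 3)/2 = -13/4.
u(3) = ((-13/4) - 3)/2 = -25/8.

-25/8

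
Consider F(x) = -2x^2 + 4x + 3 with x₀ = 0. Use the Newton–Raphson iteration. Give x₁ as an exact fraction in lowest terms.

-3/4

F'(x) = -4x + 4.
F(0) = 3, F'(0) = 4, so x₁ = 0 - 3/4 = -3/4.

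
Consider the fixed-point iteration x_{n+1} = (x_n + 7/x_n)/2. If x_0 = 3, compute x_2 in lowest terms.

x_1 = (3 + 7/3)/2 = 8/3.
x_2 = (8/3 + 7/(8/3))/2 = 127/48.

127/48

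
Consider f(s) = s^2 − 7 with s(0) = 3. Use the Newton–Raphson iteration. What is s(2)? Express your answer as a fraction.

127/48

f'(s) = 2s.
f(3) = 2, f'(3) = 6, so s(1) = 3 − 2/6 = 8/3.
f(8/3) = 1/9, f'(8/3) = 16/3, so s(2) = (8/3) − (1/9)/(16/3) = 127/48.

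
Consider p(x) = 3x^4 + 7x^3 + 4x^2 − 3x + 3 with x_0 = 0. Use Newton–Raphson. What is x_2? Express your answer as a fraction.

p'(x) = 12x^3 + 21x^2 + 8x − 3.
p(0) = 3, p'(0) = −3, so x_1 = 0 − 3/(−3) = 1.
p(1) = 14, p'(1) = 38, so x_2 = 1 − 14/38 = 12/19.

12/19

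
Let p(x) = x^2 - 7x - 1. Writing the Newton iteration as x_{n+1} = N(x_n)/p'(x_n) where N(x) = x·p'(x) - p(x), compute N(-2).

p'(x) = 2x - 7.
N(x) = x·p'(x) - p(x) = x·(2x - 7) - (x^2 - 7x - 1) = x^2 + 1.
N(-2) = 5.

5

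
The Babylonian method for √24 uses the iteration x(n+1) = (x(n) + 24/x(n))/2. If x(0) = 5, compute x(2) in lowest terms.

4801/980

x(1) = (5 + 24/5)/2 = 49/10.
x(2) = (49/10 + 24/(49/10))/2 = 4801/980.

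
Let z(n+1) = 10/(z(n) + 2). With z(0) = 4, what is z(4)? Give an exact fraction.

z(1) = 10/(4 + 2) = 5/3.
z(2) = 10/(5/3 + 2) = 30/11.
z(3) = 10/(30/11 + 2) = 55/26.
z(4) = 10/(55/26 + 2) = 260/107.

260/107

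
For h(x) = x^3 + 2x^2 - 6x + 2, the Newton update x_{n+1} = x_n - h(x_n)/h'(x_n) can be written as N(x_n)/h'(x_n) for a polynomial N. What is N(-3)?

h'(x) = 3x^2 + 4x - 6.
N(x) = x·h'(x) - h(x) = x·(3x^2 + 4x - 6) - (x^3 + 2x^2 - 6x + 2) = 2x^3 + 2x^2 - 2.
N(-3) = -38.

-38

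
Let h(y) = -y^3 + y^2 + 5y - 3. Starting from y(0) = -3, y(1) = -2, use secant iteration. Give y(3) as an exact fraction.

-8571/4105

h(-3) = 18, h(-2) = -1. y(2) = (-2) - (-1)·((-2) - (-3))/((-1) - 18) = -39/19.
h(-2) = -1, h(-39/19) = -2754/6859. y(3) = (-39/19) - (-2754/6859)·((-39/19) - (-2))/((-2754/6859) - (-1)) = -8571/4105.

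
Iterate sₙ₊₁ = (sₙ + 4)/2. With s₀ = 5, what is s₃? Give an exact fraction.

s₁ = (5 + 4)/2 = 9/2.
s₂ = ((9/2) + 4)/2 = 17/4.
s₃ = ((17/4) + 4)/2 = 33/8.

33/8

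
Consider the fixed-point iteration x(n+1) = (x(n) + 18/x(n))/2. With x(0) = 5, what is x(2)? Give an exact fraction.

x(1) = (5 + 18/5)/2 = 43/10.
x(2) = (43/10 + 18/(43/10))/2 = 3649/860.

3649/860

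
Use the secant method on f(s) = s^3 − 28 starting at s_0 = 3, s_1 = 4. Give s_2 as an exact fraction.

112/37

f(3) = −1, f(4) = 36. s_2 = 4 − 36·(4 − 3)/(36 − (−1)) = 112/37.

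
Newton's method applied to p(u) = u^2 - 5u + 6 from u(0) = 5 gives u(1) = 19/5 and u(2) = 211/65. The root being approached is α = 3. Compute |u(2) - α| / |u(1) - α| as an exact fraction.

u(1) - α = 19/5 - 3 = 4/5, so |u(1) - α| = 4/5.
u(2) - α = 211/65 - 3 = 16/65, so |u(2) - α| = 16/65.
Ratio = (16/65) / (4/5) = 4/13.

4/13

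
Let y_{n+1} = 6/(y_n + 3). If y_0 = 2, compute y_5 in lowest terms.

y_1 = 6/(2 + 3) = 6/5.
y_2 = 6/(6/5 + 3) = 10/7.
y_3 = 6/(10/7 + 3) = 42/31.
y_4 = 6/(42/31 + 3) = 62/45.
y_5 = 6/(62/45 + 3) = 270/197.

270/197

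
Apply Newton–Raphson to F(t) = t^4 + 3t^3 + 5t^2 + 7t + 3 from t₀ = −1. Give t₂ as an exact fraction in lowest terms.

−37/60

F'(t) = 4t^3 + 9t^2 + 10t + 7.
F(−1) = −1, F'(−1) = 2, so t₁ = (−1) − (−1)/2 = −1/2.
F(−1/2) = 7/16, F'(−1/2) = 15/4, so t₂ = (−1/2) − (7/16)/(15/4) = −37/60.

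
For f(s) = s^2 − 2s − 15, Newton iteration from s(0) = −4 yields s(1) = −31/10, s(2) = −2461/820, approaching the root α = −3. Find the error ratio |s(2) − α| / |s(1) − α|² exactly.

5/41

s(1) − α = −31/10 − (−3) = −31/10 + 3 = −1/10, so |s(1) − α| = 1/10.
s(2) − α = −2461/820 − (−3) = −2461/820 + 3 = −1/820, so |s(2) − α| = 1/820.
|s(1) − α|² = 1/100.
Ratio = (1/820) / (1/100) = 5/41.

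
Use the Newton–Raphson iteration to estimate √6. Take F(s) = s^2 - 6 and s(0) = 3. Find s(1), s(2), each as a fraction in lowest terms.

F'(s) = 2s.
F(3) = 3, F'(3) = 6, so s(1) = 3 - 3/6 = 5/2.
F(5/2) = 1/4, F'(5/2) = 5, so s(2) = (5/2) - (1/4)/5 = 49/20.

s(1) = 5/2, s(2) = 49/20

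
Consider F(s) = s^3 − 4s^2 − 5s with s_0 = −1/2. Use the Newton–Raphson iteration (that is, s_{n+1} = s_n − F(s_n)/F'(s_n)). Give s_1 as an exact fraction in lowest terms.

5

F'(s) = 3s^2 − 8s − 5.
F(−1/2) = 11/8, F'(−1/2) = −1/4, so s_1 = (−1/2) − (11/8)/(−1/4) = 5.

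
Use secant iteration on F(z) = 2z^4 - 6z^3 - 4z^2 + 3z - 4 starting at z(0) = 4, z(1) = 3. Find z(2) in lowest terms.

F(4) = 72, F(3) = -31. z(2) = 3 - (-31)·(3 - 4)/((-31) - 72) = 340/103.

340/103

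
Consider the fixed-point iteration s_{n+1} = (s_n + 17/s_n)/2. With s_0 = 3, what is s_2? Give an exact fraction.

161/39

s_1 = (3 + 17/3)/2 = 13/3.
s_2 = (13/3 + 17/(13/3))/2 = 161/39.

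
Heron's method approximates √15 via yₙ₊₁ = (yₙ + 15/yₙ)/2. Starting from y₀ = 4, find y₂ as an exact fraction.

y₁ = (4 + 15/4)/2 = 31/8.
y₂ = (31/8 + 15/(31/8))/2 = 1921/496.

1921/496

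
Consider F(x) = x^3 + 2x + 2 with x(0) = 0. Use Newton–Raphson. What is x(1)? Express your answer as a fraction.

F'(x) = 3x^2 + 2.
F(0) = 2, F'(0) = 2, so x(1) = 0 - 2/2 = -1.

-1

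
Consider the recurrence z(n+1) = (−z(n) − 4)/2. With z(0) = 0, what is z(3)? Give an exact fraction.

−3/2

z(1) = (−0 − 4)/2 = −2.
z(2) = (−(−2) − 4)/2 = −1.
z(3) = (−(−1) − 4)/2 = −3/2.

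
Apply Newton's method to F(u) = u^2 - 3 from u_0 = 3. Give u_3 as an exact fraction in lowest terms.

97/56

F'(u) = 2u.
F(3) = 6, F'(3) = 6, so u_1 = 3 - 6/6 = 2.
F(2) = 1, F'(2) = 4, so u_2 = 2 - 1/4 = 7/4.
F(7/4) = 1/16, F'(7/4) = 7/2, so u_3 = (7/4) - (1/16)/(7/2) = 97/56.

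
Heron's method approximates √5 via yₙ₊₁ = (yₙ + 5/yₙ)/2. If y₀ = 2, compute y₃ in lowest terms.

y₁ = (2 + 5/2)/2 = 9/4.
y₂ = (9/4 + 5/(9/4))/2 = 161/72.
y₃ = (161/72 + 5/(161/72))/2 = 51841/23184.

51841/23184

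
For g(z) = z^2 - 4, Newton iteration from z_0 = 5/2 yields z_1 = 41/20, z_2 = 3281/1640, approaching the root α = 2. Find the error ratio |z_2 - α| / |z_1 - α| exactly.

1/82

z_1 - α = 41/20 - 2 = 1/20, so |z_1 - α| = 1/20.
z_2 - α = 3281/1640 - 2 = 1/1640, so |z_2 - α| = 1/1640.
Ratio = (1/1640) / (1/20) = 1/82.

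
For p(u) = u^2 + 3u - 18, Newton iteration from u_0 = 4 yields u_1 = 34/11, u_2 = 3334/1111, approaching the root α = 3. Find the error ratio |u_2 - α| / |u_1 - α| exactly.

u_1 - α = 34/11 - 3 = 1/11, so |u_1 - α| = 1/11.
u_2 - α = 3334/1111 - 3 = 1/1111, so |u_2 - α| = 1/1111.
Ratio = (1/1111) / (1/11) = 1/101.

1/101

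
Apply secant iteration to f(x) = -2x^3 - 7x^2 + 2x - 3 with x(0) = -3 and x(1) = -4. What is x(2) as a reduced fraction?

-87/23

f(-3) = -18, f(-4) = 5. x(2) = (-4) - 5·((-4) - (-3))/(5 - (-18)) = -87/23.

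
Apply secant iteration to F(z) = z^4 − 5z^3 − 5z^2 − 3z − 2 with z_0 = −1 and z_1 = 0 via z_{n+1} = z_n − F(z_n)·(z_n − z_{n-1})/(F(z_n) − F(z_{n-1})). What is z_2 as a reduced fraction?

−1/2

F(−1) = 2, F(0) = −2. z_2 = 0 − (−2)·(0 − (−1))/((−2) − 2) = −1/2.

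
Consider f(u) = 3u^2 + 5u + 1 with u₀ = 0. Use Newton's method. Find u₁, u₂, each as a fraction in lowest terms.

f'(u) = 6u + 5.
f(0) = 1, f'(0) = 5, so u₁ = 0 - 1/5 = -1/5.
f(-1/5) = 3/25, f'(-1/5) = 19/5, so u₂ = (-1/5) - (3/25)/(19/5) = -22/95.

u₁ = -1/5, u₂ = -22/95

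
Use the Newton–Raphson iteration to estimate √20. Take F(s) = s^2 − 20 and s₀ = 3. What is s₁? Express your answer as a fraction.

29/6

F'(s) = 2s.
F(3) = −11, F'(3) = 6, so s₁ = 3 − (−11)/6 = 29/6.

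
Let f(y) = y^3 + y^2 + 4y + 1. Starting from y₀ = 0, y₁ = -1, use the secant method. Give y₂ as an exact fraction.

f(0) = 1, f(-1) = -3. y₂ = (-1) - (-3)·((-1) - 0)/((-3) - 1) = -1/4.

-1/4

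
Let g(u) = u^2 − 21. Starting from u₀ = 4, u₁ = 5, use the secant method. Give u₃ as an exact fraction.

197/43

g(4) = −5, g(5) = 4. u₂ = 5 − 4·(5 − 4)/(4 − (−5)) = 41/9.
g(5) = 4, g(41/9) = −20/81. u₃ = (41/9) − (−20/81)·((41/9) − 5)/((−20/81) − 4) = 197/43.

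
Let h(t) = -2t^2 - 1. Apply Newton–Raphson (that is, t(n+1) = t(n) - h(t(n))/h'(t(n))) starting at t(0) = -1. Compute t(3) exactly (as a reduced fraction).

17/112

h'(t) = -4t.
h(-1) = -3, h'(-1) = 4, so t(1) = (-1) - (-3)/4 = -1/4.
h(-1/4) = -9/8, h'(-1/4) = 1, so t(2) = (-1/4) - (-9/8)/1 = 7/8.
h(7/8) = -81/32, h'(7/8) = -7/2, so t(3) = (7/8) - (-81/32)/(-7/2) = 17/112.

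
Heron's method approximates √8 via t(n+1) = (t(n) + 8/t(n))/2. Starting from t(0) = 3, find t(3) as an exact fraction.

t(1) = (3 + 8/3)/2 = 17/6.
t(2) = (17/6 + 8/(17/6))/2 = 577/204.
t(3) = (577/204 + 8/(577/204))/2 = 665857/235416.

665857/235416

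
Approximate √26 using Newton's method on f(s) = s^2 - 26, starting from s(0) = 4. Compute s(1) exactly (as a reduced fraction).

f'(s) = 2s.
f(4) = -10, f'(4) = 8, so s(1) = 4 - (-10)/8 = 21/4.

21/4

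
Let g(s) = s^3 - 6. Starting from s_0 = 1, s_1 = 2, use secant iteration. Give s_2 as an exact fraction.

g(1) = -5, g(2) = 2. s_2 = 2 - 2·(2 - 1)/(2 - (-5)) = 12/7.

12/7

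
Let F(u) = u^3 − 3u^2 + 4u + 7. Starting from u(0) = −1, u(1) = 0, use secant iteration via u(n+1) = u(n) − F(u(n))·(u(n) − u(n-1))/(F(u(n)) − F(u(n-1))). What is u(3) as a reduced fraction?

−448/473

F(−1) = −1, F(0) = 7. u(2) = 0 − 7·(0 − (−1))/(7 − (−1)) = −7/8.
F(0) = 7, F(−7/8) = 273/512. u(3) = (−7/8) − (273/512)·((−7/8) − 0)/((273/512) − 7) = −448/473.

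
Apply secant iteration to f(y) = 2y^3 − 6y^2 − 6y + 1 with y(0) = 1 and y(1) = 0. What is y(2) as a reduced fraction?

1/10

f(1) = −9, f(0) = 1. y(2) = 0 − 1·(0 − 1)/(1 − (−9)) = 1/10.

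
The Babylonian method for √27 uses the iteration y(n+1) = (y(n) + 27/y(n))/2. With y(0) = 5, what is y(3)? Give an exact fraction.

3650401/702520

y(1) = (5 + 27/5)/2 = 26/5.
y(2) = (26/5 + 27/(26/5))/2 = 1351/260.
y(3) = (1351/260 + 27/(1351/260))/2 = 3650401/702520.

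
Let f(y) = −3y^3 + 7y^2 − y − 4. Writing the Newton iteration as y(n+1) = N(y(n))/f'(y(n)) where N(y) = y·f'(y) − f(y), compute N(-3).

229

f'(y) = −9y^2 + 14y − 1.
N(y) = y·f'(y) − f(y) = y·(−9y^2 + 14y − 1) − (−3y^3 + 7y^2 − y − 4) = −6y^3 + 7y^2 + 4.
N(-3) = 229.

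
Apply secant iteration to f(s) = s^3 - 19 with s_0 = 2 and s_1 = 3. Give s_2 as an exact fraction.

f(2) = -11, f(3) = 8. s_2 = 3 - 8·(3 - 2)/(8 - (-11)) = 49/19.

49/19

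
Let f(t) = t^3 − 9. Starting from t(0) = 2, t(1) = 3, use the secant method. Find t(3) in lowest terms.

1609/777

f(2) = −1, f(3) = 18. t(2) = 3 − 18·(3 − 2)/(18 − (−1)) = 39/19.
f(3) = 18, f(39/19) = −2412/6859. t(3) = (39/19) − (−2412/6859)·((39/19) − 3)/((−2412/6859) − 18) = 1609/777.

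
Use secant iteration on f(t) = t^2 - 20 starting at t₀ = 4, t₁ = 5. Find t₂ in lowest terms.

40/9

f(4) = -4, f(5) = 5. t₂ = 5 - 5·(5 - 4)/(5 - (-4)) = 40/9.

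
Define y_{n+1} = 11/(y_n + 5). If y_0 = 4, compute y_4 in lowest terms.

y_1 = 11/(4 + 5) = 11/9.
y_2 = 11/(11/9 + 5) = 99/56.
y_3 = 11/(99/56 + 5) = 616/379.
y_4 = 11/(616/379 + 5) = 4169/2511.

4169/2511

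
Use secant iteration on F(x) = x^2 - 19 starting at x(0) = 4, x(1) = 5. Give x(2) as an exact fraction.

F(4) = -3, F(5) = 6. x(2) = 5 - 6·(5 - 4)/(6 - (-3)) = 13/3.

13/3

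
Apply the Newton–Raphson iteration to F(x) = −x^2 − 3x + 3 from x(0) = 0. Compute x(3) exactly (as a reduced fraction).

91/115

F'(x) = −2x − 3.
F(0) = 3, F'(0) = −3, so x(1) = 0 − 3/(−3) = 1.
F(1) = −1, F'(1) = −5, so x(2) = 1 − (−1)/(−5) = 4/5.
F(4/5) = −1/25, F'(4/5) = −23/5, so x(3) = (4/5) − (−1/25)/(−23/5) = 91/115.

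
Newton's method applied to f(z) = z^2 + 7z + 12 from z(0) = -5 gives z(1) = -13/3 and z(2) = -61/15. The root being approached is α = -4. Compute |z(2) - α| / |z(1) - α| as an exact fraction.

z(1) - α = -13/3 - (-4) = -13/3 + 4 = -1/3, so |z(1) - α| = 1/3.
z(2) - α = -61/15 - (-4) = -61/15 + 4 = -1/15, so |z(2) - α| = 1/15.
Ratio = (1/15) / (1/3) = 1/5.

1/5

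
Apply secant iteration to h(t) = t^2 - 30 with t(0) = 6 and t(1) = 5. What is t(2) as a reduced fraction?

60/11

h(6) = 6, h(5) = -5. t(2) = 5 - (-5)·(5 - 6)/((-5) - 6) = 60/11.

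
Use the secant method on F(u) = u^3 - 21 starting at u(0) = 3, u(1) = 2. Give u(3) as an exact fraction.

F(3) = 6, F(2) = -13. u(2) = 2 - (-13)·(2 - 3)/((-13) - 6) = 51/19.
F(2) = -13, F(51/19) = -11388/6859. u(3) = (51/19) - (-11388/6859)·((51/19) - 2)/((-11388/6859) - (-13)) = 16659/5983.

16659/5983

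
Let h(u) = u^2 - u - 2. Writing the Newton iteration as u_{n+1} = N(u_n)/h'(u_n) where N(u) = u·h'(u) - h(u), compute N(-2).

6

h'(u) = 2u - 1.
N(u) = u·h'(u) - h(u) = u·(2u - 1) - (u^2 - u - 2) = u^2 + 2.
N(-2) = 6.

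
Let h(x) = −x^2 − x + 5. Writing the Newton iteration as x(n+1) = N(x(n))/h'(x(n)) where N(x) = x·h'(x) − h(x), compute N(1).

h'(x) = −2x − 1.
N(x) = x·h'(x) − h(x) = x·(−2x − 1) − (−x^2 − x + 5) = −x^2 − 5.
N(1) = −6.

−6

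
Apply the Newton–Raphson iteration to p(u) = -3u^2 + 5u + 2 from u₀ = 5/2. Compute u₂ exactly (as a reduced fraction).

23867/11920

p'(u) = -6u + 5.
p(5/2) = -17/4, p'(5/2) = -10, so u₁ = (5/2) - (-17/4)/(-10) = 83/40.
p(83/40) = -867/1600, p'(83/40) = -149/20, so u₂ = (83/40) - (-867/1600)/(-149/20) = 23867/11920.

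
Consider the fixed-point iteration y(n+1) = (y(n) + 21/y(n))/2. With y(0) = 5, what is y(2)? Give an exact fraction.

527/115

y(1) = (5 + 21/5)/2 = 23/5.
y(2) = (23/5 + 21/(23/5))/2 = 527/115.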